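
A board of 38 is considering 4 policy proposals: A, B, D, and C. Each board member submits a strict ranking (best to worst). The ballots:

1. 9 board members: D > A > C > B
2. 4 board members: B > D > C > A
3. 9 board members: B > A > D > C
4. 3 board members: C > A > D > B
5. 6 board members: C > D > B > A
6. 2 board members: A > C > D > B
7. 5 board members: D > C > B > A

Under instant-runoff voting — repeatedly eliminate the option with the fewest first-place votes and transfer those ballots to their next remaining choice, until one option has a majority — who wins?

D

Round 1: A 2, B 13, D 14, C 9. Eliminate A.
Round 2: B 13, D 14, C 11. Eliminate C.
Round 3: B 13, D 25. D has a majority.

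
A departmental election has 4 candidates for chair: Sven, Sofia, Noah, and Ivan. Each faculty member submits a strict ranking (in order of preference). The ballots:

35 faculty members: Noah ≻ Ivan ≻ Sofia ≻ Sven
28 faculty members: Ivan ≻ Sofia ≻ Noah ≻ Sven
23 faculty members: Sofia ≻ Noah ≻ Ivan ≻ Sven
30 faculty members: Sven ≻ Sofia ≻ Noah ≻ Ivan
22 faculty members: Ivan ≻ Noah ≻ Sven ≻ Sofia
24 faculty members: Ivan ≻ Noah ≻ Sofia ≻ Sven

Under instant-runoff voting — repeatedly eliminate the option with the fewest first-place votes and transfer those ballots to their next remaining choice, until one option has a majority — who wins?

Round 1: Sven 30, Sofia 23, Noah 35, Ivan 74. Eliminate Sofia.
Round 2: Sven 30, Noah 58, Ivan 74. Eliminate Sven.
Round 3: Noah 88, Ivan 74. Noah has a majority.

Noah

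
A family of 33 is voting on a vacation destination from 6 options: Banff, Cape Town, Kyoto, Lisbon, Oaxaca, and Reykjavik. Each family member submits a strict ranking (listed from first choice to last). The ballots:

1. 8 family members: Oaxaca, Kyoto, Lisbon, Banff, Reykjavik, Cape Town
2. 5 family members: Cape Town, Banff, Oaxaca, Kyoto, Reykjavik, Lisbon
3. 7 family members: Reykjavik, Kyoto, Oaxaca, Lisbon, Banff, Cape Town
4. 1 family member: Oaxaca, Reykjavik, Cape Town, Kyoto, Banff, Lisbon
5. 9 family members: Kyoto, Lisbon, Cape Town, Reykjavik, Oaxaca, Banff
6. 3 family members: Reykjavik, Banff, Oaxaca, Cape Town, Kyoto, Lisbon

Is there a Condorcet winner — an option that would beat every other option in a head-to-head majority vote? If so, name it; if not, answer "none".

Checking pairwise contests:
Kyoto beats Banff 25–8.
Banff beats Cape Town 18–15.
Oaxaca beats Kyoto 17–16.
Kyoto beats Lisbon 33–0.
Reykjavik beats Oaxaca 19–14.
Kyoto beats Reykjavik 22–11.
Every option loses at least one head-to-head, so there is no Condorcet winner.

none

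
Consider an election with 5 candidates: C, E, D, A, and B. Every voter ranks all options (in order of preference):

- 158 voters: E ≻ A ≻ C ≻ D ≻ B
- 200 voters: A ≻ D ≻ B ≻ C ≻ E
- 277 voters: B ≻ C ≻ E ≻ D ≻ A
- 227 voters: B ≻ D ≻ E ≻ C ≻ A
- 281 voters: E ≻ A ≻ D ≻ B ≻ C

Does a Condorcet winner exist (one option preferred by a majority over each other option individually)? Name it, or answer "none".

Checking pairwise contests:
E beats C 666–477.
B beats E 704–439.
E beats D 716–427.
E beats A 943–200.
D beats B 639–504.
Every option loses at least one head-to-head, so there is no Condorcet winner.

none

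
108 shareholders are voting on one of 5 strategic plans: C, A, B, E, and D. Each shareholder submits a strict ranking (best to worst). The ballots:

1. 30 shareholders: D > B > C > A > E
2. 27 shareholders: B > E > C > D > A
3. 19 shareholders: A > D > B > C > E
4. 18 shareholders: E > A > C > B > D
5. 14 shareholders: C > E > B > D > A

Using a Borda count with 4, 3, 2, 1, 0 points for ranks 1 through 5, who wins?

B

C: 30·2 + 27·2 + 19·1 + 18·2 + 14·4 = 225
A: 30·1 + 27·0 + 19·4 + 18·3 + 14·0 = 160
B: 30·3 + 27·4 + 19·2 + 18·1 + 14·2 = 282
E: 30·0 + 27·3 + 19·0 + 18·4 + 14·3 = 195
D: 30·4 + 27·1 + 19·3 + 18·0 + 14·1 = 218
B has the highest Borda score (282).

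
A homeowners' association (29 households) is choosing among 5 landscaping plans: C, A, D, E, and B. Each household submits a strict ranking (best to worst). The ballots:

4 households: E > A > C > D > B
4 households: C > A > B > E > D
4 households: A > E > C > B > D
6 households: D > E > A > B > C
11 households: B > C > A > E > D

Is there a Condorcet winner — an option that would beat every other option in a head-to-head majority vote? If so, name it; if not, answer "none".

none

Checking pairwise contests:
B beats C 17–12.
C beats A 15–14.
C beats D 23–6.
C beats E 15–14.
A beats B 18–11.
Every option loses at least one head-to-head, so there is no Condorcet winner.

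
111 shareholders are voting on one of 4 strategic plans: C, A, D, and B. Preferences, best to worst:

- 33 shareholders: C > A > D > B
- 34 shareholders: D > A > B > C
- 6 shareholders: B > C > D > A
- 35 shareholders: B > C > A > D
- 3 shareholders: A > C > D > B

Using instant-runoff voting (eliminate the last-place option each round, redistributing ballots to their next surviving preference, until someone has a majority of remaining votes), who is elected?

Round 1: C 33, A 3, D 34, B 41. Eliminate A.
Round 2: C 36, D 34, B 41. Eliminate D.
Round 3: C 36, B 75. B has a majority.

B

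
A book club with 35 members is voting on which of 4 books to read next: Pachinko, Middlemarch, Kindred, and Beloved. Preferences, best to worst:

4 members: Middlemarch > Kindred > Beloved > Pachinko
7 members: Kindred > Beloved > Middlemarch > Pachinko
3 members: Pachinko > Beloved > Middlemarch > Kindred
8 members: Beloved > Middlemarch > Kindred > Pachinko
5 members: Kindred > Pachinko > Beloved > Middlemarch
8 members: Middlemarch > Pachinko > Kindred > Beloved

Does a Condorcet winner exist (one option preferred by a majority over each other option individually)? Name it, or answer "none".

none

Checking pairwise contests:
Middlemarch beats Pachinko 27–8.
Beloved beats Middlemarch 23–12.
Middlemarch beats Kindred 23–12.
Kindred beats Beloved 24–11.
Every option loses at least one head-to-head, so there is no Condorcet winner.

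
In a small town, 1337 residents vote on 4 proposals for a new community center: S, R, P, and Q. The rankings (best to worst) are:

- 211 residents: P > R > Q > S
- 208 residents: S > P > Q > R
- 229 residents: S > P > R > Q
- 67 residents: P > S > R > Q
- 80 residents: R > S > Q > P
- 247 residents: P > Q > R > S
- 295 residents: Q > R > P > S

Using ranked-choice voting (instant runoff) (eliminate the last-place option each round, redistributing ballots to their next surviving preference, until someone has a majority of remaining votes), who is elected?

Round 1: S 437, R 80, P 525, Q 295. Eliminate R.
Round 2: S 517, P 525, Q 295. Eliminate Q.
Round 3: S 517, P 820. P has a majority.

P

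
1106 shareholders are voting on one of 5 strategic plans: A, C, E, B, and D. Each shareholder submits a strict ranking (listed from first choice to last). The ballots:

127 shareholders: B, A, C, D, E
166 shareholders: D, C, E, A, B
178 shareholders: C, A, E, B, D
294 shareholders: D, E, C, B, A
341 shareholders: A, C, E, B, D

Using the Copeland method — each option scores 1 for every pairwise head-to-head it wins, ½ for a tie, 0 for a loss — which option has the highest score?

A: beats E, B, and D; loses to C → score 3.
C: beats A, E, B, and D → score 4.
E: beats B; loses to A, C, and D → score 1.
B: beats D; loses to A, C, and E → score 1.
D: beats E; loses to A, C, and B → score 1.
C has the best pairwise record.

C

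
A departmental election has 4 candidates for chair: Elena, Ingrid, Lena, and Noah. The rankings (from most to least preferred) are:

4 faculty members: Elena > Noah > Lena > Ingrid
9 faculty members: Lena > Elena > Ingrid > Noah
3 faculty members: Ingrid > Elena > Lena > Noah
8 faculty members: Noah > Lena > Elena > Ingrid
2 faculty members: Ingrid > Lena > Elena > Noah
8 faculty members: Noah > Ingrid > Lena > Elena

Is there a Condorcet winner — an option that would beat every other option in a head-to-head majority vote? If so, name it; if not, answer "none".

Checking pairwise contests:
Lena beats Elena 27–7.
Elena beats Ingrid 21–13.
Noah beats Lena 20–14.
Elena beats Noah 18–16.
Every option loses at least one head-to-head, so there is no Condorcet winner.

none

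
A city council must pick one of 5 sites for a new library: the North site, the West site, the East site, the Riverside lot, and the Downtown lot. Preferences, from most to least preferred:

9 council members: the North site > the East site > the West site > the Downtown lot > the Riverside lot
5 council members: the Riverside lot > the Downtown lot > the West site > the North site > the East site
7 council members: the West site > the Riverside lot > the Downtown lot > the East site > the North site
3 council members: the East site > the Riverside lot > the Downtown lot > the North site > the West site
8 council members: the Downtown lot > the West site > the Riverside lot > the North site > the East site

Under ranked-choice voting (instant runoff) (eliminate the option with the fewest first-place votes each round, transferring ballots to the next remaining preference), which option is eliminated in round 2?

the West site

Round 1: the North site 9, the West site 7, the East site 3, the Riverside lot 5, the Downtown lot 8. Eliminate the East site.
Round 2: the North site 9, the West site 7, the Riverside lot 8, the Downtown lot 8. Eliminate the West site.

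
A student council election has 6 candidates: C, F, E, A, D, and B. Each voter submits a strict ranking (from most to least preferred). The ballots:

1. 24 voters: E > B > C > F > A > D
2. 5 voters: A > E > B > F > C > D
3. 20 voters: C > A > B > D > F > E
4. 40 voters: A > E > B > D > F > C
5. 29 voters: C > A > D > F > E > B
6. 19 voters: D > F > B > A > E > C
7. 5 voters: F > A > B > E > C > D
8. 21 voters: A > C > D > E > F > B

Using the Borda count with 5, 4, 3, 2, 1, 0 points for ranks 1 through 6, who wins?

A

C: 24·3 + 5·1 + 20·5 + 40·0 + 29·5 + 19·0 + 5·1 + 21·4 = 411
F: 24·2 + 5·2 + 20·1 + 40·1 + 29·2 + 19·4 + 5·5 + 21·1 = 298
E: 24·5 + 5·4 + 20·0 + 40·4 + 29·1 + 19·1 + 5·2 + 21·2 = 400
A: 24·1 + 5·5 + 20·4 + 40·5 + 29·4 + 19·2 + 5·4 + 21·5 = 608
D: 24·0 + 5·0 + 20·2 + 40·2 + 29·3 + 19·5 + 5·0 + 21·3 = 365
B: 24·4 + 5·3 + 20·3 + 40·3 + 29·0 + 19·3 + 5·3 + 21·0 = 363
A has the highest Borda score (608).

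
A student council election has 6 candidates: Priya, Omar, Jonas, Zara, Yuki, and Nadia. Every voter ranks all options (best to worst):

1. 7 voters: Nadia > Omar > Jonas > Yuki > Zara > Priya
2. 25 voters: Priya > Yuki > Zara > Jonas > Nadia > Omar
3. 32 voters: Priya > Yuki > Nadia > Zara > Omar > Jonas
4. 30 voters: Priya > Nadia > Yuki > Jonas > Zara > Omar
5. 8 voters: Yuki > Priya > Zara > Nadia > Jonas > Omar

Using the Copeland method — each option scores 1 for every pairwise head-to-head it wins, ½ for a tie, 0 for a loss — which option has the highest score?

Priya

Priya: beats Omar, Jonas, Zara, Yuki, and Nadia → score 5.
Omar: loses to Priya, Jonas, Zara, Yuki, and Nadia → score 0.
Jonas: beats Omar; loses to Priya, Zara, Yuki, and Nadia → score 1.
Zara: beats Omar and Jonas; loses to Priya, Yuki, and Nadia → score 2.
Yuki: beats Omar, Jonas, Zara, and Nadia; loses to Priya → score 4.
Nadia: beats Omar, Jonas, and Zara; loses to Priya and Yuki → score 3.
Priya has the best pairwise record.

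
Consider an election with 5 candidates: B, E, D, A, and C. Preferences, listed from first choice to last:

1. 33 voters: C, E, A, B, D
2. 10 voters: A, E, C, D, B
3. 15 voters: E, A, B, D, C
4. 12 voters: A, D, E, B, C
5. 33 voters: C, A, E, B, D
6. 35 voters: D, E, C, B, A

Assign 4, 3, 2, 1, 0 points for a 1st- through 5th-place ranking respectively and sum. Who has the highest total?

B: 33·1 + 10·0 + 15·2 + 12·1 + 33·1 + 35·1 = 143
E: 33·3 + 10·3 + 15·4 + 12·2 + 33·2 + 35·3 = 384
D: 33·0 + 10·1 + 15·1 + 12·3 + 33·0 + 35·4 = 201
A: 33·2 + 10·4 + 15·3 + 12·4 + 33·3 + 35·0 = 298
C: 33·4 + 10·2 + 15·0 + 12·0 + 33·4 + 35·2 = 354
E has the highest Borda score (384).

E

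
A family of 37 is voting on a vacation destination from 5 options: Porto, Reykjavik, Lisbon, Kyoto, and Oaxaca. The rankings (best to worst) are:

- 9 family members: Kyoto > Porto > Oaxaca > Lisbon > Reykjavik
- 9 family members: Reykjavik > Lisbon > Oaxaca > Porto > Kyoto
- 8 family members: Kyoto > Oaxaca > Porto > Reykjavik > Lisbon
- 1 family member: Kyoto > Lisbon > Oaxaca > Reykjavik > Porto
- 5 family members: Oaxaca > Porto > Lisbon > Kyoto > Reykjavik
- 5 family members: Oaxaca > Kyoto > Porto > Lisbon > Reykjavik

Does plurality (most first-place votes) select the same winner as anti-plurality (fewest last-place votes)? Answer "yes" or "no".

no

Plurality — first-place votes: Porto 0, Reykjavik 9, Lisbon 0, Kyoto 18, Oaxaca 10. Winner: Kyoto.
Anti-plurality — last-place votes: Porto 1, Reykjavik 19, Lisbon 8, Kyoto 9, Oaxaca 0. Winner: Oaxaca.
The two methods disagree.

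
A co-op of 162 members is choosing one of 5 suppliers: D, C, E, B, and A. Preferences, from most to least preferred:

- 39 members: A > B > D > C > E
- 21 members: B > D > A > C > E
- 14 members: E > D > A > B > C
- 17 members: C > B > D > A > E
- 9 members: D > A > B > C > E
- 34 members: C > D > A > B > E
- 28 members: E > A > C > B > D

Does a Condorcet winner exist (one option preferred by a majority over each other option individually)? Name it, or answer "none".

Checking pairwise contests:
B beats D 105–57.
D beats C 83–79.
D beats E 120–42.
A beats B 124–38.
D beats A 95–67.
Every option loses at least one head-to-head, so there is no Condorcet winner.

none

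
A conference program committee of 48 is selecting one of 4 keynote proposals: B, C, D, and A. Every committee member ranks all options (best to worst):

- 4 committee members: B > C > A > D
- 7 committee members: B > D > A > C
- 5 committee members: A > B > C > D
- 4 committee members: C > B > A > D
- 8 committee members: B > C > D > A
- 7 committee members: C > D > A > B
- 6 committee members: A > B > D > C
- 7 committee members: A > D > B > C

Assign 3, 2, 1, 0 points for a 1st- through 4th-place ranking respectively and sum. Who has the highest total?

B

B: 4·3 + 7·3 + 5·2 + 4·2 + 8·3 + 7·0 + 6·2 + 7·1 = 94
C: 4·2 + 7·0 + 5·1 + 4·3 + 8·2 + 7·3 + 6·0 + 7·0 = 62
D: 4·0 + 7·2 + 5·0 + 4·0 + 8·1 + 7·2 + 6·1 + 7·2 = 56
A: 4·1 + 7·1 + 5·3 + 4·1 + 8·0 + 7·1 + 6·3 + 7·3 = 76
B has the highest Borda score (94).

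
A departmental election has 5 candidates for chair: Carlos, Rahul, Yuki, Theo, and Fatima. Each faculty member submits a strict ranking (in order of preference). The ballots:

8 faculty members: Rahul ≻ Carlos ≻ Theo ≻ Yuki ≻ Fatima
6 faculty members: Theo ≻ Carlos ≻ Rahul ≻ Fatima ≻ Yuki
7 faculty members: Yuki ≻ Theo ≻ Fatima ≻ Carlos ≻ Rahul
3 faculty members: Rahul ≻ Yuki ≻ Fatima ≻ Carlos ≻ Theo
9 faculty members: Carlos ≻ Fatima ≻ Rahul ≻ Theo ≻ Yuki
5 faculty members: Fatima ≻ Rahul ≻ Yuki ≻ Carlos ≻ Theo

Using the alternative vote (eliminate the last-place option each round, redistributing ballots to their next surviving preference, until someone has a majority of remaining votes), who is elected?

Round 1: Carlos 9, Rahul 11, Yuki 7, Theo 6, Fatima 5. Eliminate Fatima.
Round 2: Carlos 9, Rahul 16, Yuki 7, Theo 6. Eliminate Theo.
Round 3: Carlos 15, Rahul 16, Yuki 7. Eliminate Yuki.
Round 4: Carlos 22, Rahul 16. Carlos has a majority.

Carlos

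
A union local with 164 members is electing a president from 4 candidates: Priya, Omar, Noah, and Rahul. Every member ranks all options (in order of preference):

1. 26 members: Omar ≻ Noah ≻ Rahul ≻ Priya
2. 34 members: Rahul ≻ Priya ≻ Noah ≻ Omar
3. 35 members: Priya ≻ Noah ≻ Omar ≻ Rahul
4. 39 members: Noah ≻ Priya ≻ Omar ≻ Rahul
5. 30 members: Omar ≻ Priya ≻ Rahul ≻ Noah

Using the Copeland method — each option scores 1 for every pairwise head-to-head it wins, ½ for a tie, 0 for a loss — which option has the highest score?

Priya

Priya: beats Omar, Noah, and Rahul → score 3.
Omar: beats Rahul; loses to Priya and Noah → score 1.
Noah: beats Omar and Rahul; loses to Priya → score 2.
Rahul: loses to Priya, Omar, and Noah → score 0.
Priya has the best pairwise record.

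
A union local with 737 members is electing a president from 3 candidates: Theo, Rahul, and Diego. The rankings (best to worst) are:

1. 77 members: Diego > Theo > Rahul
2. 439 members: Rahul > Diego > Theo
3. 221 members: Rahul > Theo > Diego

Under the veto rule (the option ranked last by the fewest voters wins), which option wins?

Rahul

Last-place votes: Theo 439, Rahul 77, Diego 221.
Rahul is ranked last by the fewest voters, so Rahul wins.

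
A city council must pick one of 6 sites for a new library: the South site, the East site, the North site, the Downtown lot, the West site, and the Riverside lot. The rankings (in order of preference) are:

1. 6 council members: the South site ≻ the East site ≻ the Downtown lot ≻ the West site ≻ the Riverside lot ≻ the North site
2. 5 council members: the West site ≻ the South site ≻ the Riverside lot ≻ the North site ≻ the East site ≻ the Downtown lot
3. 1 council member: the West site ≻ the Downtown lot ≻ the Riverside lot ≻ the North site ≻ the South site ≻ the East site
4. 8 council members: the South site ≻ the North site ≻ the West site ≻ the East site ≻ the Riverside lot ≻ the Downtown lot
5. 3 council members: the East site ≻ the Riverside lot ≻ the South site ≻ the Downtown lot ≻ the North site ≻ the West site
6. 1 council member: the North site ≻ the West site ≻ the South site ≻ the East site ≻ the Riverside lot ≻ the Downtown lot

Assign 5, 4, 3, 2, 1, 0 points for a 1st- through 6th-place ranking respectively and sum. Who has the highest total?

the South site: 6·5 + 5·4 + 1·1 + 8·5 + 3·3 + 1·3 = 103
the East site: 6·4 + 5·1 + 1·0 + 8·2 + 3·5 + 1·2 = 62
the North site: 6·0 + 5·2 + 1·2 + 8·4 + 3·1 + 1·5 = 52
the Downtown lot: 6·3 + 5·0 + 1·4 + 8·0 + 3·2 + 1·0 = 28
the West site: 6·2 + 5·5 + 1·5 + 8·3 + 3·0 + 1·4 = 70
the Riverside lot: 6·1 + 5·3 + 1·3 + 8·1 + 3·4 + 1·1 = 45
the South site has the highest Borda score (103).

the South site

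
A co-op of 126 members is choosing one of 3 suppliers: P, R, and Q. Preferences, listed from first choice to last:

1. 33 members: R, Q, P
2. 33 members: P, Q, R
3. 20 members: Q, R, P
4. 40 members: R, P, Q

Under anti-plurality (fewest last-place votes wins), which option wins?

R

Last-place votes: P 53, R 33, Q 40.
R is ranked last by the fewest voters, so R wins.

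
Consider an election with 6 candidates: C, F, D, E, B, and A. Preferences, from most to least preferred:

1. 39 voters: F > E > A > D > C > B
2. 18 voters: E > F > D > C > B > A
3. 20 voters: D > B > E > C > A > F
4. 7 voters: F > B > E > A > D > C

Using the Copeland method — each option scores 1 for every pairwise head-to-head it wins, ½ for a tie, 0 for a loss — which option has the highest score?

F

C: beats B; loses to F, D, E, and A → score 1.
F: beats C, D, E, B, and A → score 5.
D: beats C and B; loses to F, E, and A → score 2.
E: beats C, D, B, and A; loses to F → score 4.
B: beats A; loses to C, F, D, and E → score 1.
A: beats C and D; loses to F, E, and B → score 2.
F has the best pairwise record.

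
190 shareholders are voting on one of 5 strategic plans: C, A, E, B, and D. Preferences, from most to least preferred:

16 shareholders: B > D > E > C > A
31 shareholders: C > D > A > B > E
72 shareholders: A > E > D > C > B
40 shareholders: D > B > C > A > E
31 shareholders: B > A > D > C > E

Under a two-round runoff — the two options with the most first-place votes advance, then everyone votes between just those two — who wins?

A

Round 1 first-place votes: C 31, A 72, E 0, B 47, D 40.
A and B advance.
Runoff: A is preferred to B by 103 voters; B by 87.
A wins the runoff.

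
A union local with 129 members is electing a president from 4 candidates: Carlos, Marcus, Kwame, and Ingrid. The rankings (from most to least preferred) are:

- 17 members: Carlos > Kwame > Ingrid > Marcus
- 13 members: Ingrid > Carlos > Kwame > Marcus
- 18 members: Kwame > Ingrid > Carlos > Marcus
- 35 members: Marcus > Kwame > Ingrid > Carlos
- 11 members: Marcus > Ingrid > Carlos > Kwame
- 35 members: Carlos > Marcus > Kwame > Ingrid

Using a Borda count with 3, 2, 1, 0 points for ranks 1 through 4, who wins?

Carlos: 17·3 + 13·2 + 18·1 + 35·0 + 11·1 + 35·3 = 211
Marcus: 17·0 + 13·0 + 18·0 + 35·3 + 11·3 + 35·2 = 208
Kwame: 17·2 + 13·1 + 18·3 + 35·2 + 11·0 + 35·1 = 206
Ingrid: 17·1 + 13·3 + 18·2 + 35·1 + 11·2 + 35·0 = 149
Carlos has the highest Borda score (211).

Carlos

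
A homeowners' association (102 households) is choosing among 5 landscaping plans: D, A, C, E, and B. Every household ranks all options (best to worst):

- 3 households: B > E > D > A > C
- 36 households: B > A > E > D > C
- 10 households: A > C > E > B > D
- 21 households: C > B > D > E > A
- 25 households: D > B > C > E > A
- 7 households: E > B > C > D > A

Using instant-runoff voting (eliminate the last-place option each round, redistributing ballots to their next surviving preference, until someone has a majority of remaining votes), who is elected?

Round 1: D 25, A 10, C 21, E 7, B 39. Eliminate E.
Round 2: D 25, A 10, C 21, B 46. Eliminate A.
Round 3: D 25, C 31, B 46. Eliminate D.
Round 4: C 31, B 71. B has a majority.

B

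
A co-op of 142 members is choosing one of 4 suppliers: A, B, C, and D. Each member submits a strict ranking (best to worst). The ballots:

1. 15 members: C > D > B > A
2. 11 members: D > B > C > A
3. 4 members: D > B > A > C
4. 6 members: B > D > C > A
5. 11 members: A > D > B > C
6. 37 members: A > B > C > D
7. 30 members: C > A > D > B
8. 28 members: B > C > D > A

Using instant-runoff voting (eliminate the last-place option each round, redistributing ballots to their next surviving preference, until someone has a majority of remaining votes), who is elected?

Round 1: A 48, B 34, C 45, D 15. Eliminate D.
Round 2: A 48, B 49, C 45. Eliminate C.
Round 3: A 78, B 64. A has a majority.

A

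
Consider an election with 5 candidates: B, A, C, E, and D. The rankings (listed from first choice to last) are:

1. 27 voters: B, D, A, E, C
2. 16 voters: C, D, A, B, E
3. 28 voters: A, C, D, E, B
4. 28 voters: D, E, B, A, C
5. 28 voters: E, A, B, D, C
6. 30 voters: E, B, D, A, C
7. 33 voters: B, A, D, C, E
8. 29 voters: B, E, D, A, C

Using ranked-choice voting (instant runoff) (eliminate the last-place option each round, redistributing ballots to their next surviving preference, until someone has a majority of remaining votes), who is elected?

Round 1: B 89, A 28, C 16, E 58, D 28. Eliminate C.
Round 2: B 89, A 28, E 58, D 44. Eliminate A.
Round 3: B 89, E 58, D 72. Eliminate E.
Round 4: B 147, D 72. B has a majority.

B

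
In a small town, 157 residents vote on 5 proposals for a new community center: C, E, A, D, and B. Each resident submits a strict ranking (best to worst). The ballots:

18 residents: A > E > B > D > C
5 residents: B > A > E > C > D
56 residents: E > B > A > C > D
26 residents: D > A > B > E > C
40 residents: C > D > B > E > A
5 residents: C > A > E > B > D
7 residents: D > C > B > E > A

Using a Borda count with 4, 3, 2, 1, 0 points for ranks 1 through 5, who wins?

B

C: 18·0 + 5·1 + 56·1 + 26·0 + 40·4 + 5·4 + 7·3 = 262
E: 18·3 + 5·2 + 56·4 + 26·1 + 40·1 + 5·2 + 7·1 = 371
A: 18·4 + 5·3 + 56·2 + 26·3 + 40·0 + 5·3 + 7·0 = 292
D: 18·1 + 5·0 + 56·0 + 26·4 + 40·3 + 5·0 + 7·4 = 270
B: 18·2 + 5·4 + 56·3 + 26·2 + 40·2 + 5·1 + 7·2 = 375
B has the highest Borda score (375).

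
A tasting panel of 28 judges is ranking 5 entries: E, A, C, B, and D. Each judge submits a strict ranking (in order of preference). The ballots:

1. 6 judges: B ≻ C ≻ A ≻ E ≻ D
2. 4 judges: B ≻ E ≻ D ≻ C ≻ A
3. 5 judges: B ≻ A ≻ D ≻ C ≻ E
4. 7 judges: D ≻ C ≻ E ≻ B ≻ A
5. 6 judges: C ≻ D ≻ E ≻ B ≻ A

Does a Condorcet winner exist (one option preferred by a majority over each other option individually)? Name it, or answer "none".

B

B vs E: 15–13 for B.
B vs A: 28–0 for B.
B vs C: 15–13 for B.
B vs D: 15–13 for B.
B beats every other option head-to-head.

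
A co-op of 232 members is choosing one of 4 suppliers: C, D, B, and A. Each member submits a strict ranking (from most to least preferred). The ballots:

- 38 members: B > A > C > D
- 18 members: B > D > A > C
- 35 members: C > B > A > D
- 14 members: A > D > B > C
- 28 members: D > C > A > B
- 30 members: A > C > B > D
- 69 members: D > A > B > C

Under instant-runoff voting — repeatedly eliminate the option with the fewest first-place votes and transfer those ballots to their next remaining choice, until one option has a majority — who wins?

B

Round 1: C 35, D 97, B 56, A 44. Eliminate C.
Round 2: D 97, B 91, A 44. Eliminate A.
Round 3: D 111, B 121. B has a majority.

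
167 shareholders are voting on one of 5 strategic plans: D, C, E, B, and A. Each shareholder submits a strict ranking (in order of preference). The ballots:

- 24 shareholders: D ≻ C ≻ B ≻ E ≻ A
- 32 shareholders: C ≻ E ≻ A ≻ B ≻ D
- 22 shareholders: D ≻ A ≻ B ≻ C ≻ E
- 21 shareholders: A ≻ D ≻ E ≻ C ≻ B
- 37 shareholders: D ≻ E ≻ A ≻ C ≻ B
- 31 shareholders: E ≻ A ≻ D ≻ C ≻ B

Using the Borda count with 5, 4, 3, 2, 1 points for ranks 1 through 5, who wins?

D: 24·5 + 32·1 + 22·5 + 21·4 + 37·5 + 31·3 = 624
C: 24·4 + 32·5 + 22·2 + 21·2 + 37·2 + 31·2 = 478
E: 24·2 + 32·4 + 22·1 + 21·3 + 37·4 + 31·5 = 564
B: 24·3 + 32·2 + 22·3 + 21·1 + 37·1 + 31·1 = 291
A: 24·1 + 32·3 + 22·4 + 21·5 + 37·3 + 31·4 = 548
D has the highest Borda score (624).

D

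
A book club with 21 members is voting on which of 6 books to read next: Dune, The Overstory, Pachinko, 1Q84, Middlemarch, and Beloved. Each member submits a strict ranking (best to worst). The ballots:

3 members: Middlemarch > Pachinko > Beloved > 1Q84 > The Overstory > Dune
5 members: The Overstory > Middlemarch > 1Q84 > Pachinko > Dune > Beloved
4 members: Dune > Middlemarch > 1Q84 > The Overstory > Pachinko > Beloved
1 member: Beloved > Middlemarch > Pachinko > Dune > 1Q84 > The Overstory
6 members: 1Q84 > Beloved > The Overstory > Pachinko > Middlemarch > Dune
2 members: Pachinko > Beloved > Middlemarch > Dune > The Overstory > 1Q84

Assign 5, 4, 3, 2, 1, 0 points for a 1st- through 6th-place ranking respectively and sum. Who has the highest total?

Middlemarch

Dune: 3·0 + 5·1 + 4·5 + 1·2 + 6·0 + 2·2 = 31
The Overstory: 3·1 + 5·5 + 4·2 + 1·0 + 6·3 + 2·1 = 56
Pachinko: 3·4 + 5·2 + 4·1 + 1·3 + 6·2 + 2·5 = 51
1Q84: 3·2 + 5·3 + 4·3 + 1·1 + 6·5 + 2·0 = 64
Middlemarch: 3·5 + 5·4 + 4·4 + 1·4 + 6·1 + 2·3 = 67
Beloved: 3·3 + 5·0 + 4·0 + 1·5 + 6·4 + 2·4 = 46
Middlemarch has the highest Borda score (67).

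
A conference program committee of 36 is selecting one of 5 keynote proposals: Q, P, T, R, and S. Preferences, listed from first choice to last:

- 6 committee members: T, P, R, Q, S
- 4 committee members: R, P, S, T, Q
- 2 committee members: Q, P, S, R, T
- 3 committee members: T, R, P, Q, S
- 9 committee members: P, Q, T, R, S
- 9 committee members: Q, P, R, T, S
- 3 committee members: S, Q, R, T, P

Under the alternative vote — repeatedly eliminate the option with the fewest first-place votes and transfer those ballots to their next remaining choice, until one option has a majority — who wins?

Round 1: Q 11, P 9, T 9, R 4, S 3. Eliminate S.
Round 2: Q 14, P 9, T 9, R 4. Eliminate R.
Round 3: Q 14, P 13, T 9. Eliminate T.
Round 4: Q 14, P 22. P has a majority.

P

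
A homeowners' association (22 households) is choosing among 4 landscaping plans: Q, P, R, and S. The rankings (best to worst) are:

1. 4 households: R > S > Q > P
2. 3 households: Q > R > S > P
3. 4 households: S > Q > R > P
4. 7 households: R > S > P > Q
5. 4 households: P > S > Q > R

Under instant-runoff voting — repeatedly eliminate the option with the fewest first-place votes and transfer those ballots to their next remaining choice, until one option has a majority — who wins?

R

Round 1: Q 3, P 4, R 11, S 4. Eliminate Q.
Round 2: P 4, R 14, S 4. R has a majority.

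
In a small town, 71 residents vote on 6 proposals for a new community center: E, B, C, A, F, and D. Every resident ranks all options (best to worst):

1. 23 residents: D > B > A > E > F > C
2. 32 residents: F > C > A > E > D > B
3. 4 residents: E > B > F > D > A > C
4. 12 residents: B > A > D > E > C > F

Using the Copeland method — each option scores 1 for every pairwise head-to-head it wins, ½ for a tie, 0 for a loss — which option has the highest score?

E: beats B, C, F, and D; loses to A → score 4.
B: beats C, A, and F; loses to E and D → score 3.
C: loses to E, B, A, F, and D → score 0.
A: beats E, C, and D; loses to B and F → score 3.
F: beats C, A, and D; loses to E and B → score 3.
D: beats B and C; loses to E, A, and F → score 2.
E has the best pairwise record.

E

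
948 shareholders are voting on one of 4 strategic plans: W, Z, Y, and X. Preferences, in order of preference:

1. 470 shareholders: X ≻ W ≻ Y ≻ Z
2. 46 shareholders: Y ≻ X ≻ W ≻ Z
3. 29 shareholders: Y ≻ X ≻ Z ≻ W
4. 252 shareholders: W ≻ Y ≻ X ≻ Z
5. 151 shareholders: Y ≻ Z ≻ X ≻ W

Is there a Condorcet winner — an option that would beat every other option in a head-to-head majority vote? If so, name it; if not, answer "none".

Checking pairwise contests:
X beats W 696–252.
W beats Z 768–180.
W beats Y 722–226.
Y beats X 478–470.
Every option loses at least one head-to-head, so there is no Condorcet winner.

none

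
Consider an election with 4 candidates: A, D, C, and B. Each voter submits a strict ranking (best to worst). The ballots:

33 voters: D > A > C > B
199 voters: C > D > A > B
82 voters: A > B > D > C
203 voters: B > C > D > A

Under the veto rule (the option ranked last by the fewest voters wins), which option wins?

Last-place votes: A 203, D 0, C 82, B 232.
D is ranked last by the fewest voters, so D wins.

D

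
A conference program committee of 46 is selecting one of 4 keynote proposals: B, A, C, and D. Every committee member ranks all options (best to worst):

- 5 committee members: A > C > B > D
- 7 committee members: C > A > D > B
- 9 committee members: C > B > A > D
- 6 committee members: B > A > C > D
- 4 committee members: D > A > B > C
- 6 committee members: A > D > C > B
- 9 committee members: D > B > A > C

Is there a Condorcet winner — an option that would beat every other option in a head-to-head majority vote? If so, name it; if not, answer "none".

Checking pairwise contests:
C beats B 27–19.
B beats A 24–22.
A beats C 30–16.
A beats D 33–13.
Every option loses at least one head-to-head, so there is no Condorcet winner.

none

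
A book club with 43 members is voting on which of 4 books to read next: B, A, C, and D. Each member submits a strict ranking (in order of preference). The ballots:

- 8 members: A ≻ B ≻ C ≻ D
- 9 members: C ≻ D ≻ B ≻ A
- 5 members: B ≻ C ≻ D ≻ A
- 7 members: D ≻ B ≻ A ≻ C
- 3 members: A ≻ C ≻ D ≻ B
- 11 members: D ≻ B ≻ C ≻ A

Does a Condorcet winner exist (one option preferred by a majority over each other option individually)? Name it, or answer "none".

none

Checking pairwise contests:
D beats B 30–13.
B beats A 32–11.
B beats C 31–12.
C beats D 25–18.
Every option loses at least one head-to-head, so there is no Condorcet winner.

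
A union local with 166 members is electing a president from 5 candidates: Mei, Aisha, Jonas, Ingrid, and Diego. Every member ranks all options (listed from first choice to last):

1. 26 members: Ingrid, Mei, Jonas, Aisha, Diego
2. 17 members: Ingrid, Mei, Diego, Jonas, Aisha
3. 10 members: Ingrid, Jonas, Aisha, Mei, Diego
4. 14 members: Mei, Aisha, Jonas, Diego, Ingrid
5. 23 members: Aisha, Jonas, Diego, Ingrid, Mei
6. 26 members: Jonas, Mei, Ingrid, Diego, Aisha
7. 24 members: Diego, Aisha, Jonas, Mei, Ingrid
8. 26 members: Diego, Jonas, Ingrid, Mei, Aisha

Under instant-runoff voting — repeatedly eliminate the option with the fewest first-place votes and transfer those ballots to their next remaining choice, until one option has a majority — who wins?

Diego

Round 1: Mei 14, Aisha 23, Jonas 26, Ingrid 53, Diego 50. Eliminate Mei.
Round 2: Aisha 37, Jonas 26, Ingrid 53, Diego 50. Eliminate Jonas.
Round 3: Aisha 37, Ingrid 79, Diego 50. Eliminate Aisha.
Round 4: Ingrid 79, Diego 87. Diego has a majority.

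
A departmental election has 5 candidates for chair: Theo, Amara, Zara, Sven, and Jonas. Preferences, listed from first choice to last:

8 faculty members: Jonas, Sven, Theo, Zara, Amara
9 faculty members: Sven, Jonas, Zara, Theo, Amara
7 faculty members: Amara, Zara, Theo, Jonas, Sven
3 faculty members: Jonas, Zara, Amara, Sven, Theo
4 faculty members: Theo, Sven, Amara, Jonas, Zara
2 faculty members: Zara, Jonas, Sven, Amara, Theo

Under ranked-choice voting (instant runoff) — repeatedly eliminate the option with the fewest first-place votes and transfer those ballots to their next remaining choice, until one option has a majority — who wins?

Jonas

Round 1: Theo 4, Amara 7, Zara 2, Sven 9, Jonas 11. Eliminate Zara.
Round 2: Theo 4, Amara 7, Sven 9, Jonas 13. Eliminate Theo.
Round 3: Amara 7, Sven 13, Jonas 13. Eliminate Amara.
Round 4: Sven 13, Jonas 20. Jonas has a majority.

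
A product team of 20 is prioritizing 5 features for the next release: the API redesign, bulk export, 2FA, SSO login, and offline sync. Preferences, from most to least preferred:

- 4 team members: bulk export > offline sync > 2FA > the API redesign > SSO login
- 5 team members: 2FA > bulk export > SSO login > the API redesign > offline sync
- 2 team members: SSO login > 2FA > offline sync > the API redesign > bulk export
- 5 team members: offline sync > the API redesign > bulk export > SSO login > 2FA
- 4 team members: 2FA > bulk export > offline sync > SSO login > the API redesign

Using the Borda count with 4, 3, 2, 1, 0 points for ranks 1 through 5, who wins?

the API redesign: 4·1 + 5·1 + 2·1 + 5·3 + 4·0 = 26
bulk export: 4·4 + 5·3 + 2·0 + 5·2 + 4·3 = 53
2FA: 4·2 + 5·4 + 2·3 + 5·0 + 4·4 = 50
SSO login: 4·0 + 5·2 + 2·4 + 5·1 + 4·1 = 27
offline sync: 4·3 + 5·0 + 2·2 + 5·4 + 4·2 = 44
bulk export has the highest Borda score (53).

bulk export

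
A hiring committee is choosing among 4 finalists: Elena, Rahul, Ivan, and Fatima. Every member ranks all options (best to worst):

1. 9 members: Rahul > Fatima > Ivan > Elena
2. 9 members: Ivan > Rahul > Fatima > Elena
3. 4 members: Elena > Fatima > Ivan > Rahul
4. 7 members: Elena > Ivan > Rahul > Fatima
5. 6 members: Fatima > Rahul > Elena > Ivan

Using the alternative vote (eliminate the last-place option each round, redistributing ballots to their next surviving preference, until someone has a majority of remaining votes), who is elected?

Rahul

Round 1: Elena 11, Rahul 9, Ivan 9, Fatima 6. Eliminate Fatima.
Round 2: Elena 11, Rahul 15, Ivan 9. Eliminate Ivan.
Round 3: Elena 11, Rahul 24. Rahul has a majority.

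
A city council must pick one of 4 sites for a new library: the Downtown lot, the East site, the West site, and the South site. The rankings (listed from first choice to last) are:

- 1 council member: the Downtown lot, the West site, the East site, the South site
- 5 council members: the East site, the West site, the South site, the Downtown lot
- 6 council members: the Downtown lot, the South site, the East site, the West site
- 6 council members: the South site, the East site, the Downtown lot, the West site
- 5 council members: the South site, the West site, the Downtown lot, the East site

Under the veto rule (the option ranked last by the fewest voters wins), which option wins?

the South site

Last-place votes: the Downtown lot 5, the East site 5, the West site 12, the South site 1.
the South site is ranked last by the fewest voters, so the South site wins.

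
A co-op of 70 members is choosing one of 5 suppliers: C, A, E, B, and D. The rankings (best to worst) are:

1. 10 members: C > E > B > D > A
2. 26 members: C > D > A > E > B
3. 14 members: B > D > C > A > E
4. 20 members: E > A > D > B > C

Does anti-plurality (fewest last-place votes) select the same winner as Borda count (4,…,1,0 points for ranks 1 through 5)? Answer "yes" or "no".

no

Anti-plurality — last-place votes: C 20, A 10, E 14, B 26, D 0. Winner: D.
Borda — scores: C 172, A 126, E 136, B 96, D 170. Winner: C.
The two methods disagree.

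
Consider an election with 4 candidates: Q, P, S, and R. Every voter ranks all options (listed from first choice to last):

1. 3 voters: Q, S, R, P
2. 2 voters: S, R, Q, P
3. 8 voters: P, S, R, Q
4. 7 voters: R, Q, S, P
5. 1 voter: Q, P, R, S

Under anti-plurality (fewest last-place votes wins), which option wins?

R

Last-place votes: Q 8, P 12, S 1, R 0.
R is ranked last by the fewest voters, so R wins.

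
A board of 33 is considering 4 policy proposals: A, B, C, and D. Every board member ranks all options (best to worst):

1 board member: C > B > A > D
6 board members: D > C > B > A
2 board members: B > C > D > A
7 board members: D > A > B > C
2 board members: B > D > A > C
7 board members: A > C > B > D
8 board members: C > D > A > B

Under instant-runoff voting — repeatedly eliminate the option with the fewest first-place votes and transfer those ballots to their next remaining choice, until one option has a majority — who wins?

Round 1: A 7, B 4, C 9, D 13. Eliminate B.
Round 2: A 7, C 11, D 15. Eliminate A.
Round 3: C 18, D 15. C has a majority.

C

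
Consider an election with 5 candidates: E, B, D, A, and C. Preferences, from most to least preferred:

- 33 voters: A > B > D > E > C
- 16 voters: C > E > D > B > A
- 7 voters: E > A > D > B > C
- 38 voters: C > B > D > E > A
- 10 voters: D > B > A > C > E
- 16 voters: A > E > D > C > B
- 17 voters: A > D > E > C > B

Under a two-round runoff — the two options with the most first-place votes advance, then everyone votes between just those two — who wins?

A

Round 1 first-place votes: E 7, B 0, D 10, A 66, C 54.
A and C advance.
Runoff: A is preferred to C by 83 voters; C by 54.
A wins the runoff.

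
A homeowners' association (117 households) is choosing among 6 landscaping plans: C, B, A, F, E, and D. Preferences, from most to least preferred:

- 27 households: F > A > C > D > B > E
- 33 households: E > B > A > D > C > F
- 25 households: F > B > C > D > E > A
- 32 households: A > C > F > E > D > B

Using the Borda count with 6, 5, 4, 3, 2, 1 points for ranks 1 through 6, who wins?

C: 27·4 + 33·2 + 25·4 + 32·5 = 434
B: 27·2 + 33·5 + 25·5 + 32·1 = 376
A: 27·5 + 33·4 + 25·1 + 32·6 = 484
F: 27·6 + 33·1 + 25·6 + 32·4 = 473
E: 27·1 + 33·6 + 25·2 + 32·3 = 371
D: 27·3 + 33·3 + 25·3 + 32·2 = 319
A has the highest Borda score (484).

A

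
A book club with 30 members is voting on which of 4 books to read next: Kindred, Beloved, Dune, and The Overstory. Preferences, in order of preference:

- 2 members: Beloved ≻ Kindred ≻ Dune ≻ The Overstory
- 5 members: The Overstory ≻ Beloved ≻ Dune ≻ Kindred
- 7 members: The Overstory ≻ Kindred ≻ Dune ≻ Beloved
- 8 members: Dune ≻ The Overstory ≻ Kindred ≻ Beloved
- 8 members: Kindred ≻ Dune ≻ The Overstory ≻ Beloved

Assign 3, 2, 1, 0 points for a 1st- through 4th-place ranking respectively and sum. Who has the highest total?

Kindred: 2·2 + 5·0 + 7·2 + 8·1 + 8·3 = 50
Beloved: 2·3 + 5·2 + 7·0 + 8·0 + 8·0 = 16
Dune: 2·1 + 5·1 + 7·1 + 8·3 + 8·2 = 54
The Overstory: 2·0 + 5·3 + 7·3 + 8·2 + 8·1 = 60
The Overstory has the highest Borda score (60).

The Overstory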